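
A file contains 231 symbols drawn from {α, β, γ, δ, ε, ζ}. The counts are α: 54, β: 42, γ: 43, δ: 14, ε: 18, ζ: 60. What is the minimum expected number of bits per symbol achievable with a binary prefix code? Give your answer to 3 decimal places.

2.459 bits/symbol

Probabilities are the counts divided by 231.
Repeatedly combine the two least-probable nodes; the expected code length is the sum of the merged weights.
merge 2/33 + 6/77 → 32/231
merge 32/231 + 2/11 → 74/231
merge 43/231 + 18/77 → 97/231
merge 20/77 + 74/231 → 134/231
merge 97/231 + 134/231 → 1
L = 32/231 + 74/231 + 97/231 + 134/231 + 1 = 568/231 ≈ 2.459 bits/symbol.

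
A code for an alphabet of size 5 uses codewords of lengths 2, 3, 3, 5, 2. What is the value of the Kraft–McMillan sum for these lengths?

0.78125

With common denominator 2^5 = 32: Σ 2^(−ℓᵢ) = 8/32 + 4/32 + 4/32 + 1/32 + 8/32 = 25/32 = 0.78125.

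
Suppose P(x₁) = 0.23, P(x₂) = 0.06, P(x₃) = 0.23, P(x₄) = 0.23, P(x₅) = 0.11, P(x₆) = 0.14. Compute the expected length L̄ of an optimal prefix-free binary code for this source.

2.48 bits/symbol

Repeatedly combine the two least-probable nodes; the expected code length is the sum of the merged weights.
merge 3/50 + 11/100 → 17/100
merge 7/50 + 17/100 → 31/100
merge 23/100 + 23/100 → 23/50
merge 23/100 + 31/100 → 27/50
merge 23/50 + 27/50 → 1
L = 17/100 + 31/100 + 23/50 + 27/50 + 1 = 62/25 = 2.48 bits/symbol.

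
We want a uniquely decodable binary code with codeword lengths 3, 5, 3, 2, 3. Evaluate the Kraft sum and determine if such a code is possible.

With common denominator 2^5 = 32: Σ 2^(−ℓᵢ) = 4/32 + 1/32 + 4/32 + 8/32 + 4/32 = 21/32 = 0.65625.
Kraft's inequality requires Σ ≤ 1; here Σ = 0.65625 ≤ 1, so such a prefix code exists.

0.65625; yes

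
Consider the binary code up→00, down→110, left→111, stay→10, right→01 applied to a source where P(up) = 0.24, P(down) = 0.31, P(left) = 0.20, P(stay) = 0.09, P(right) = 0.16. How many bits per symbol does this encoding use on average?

L̄ = Σ pᵢ·ℓᵢ = 0.24·2 + 0.31·3 + 0.20·3 + 0.09·2 + 0.16·2 = 2.51 bits/symbol.

2.51 bits/symbol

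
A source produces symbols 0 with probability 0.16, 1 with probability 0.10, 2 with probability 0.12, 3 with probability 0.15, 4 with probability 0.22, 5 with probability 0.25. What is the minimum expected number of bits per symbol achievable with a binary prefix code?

Repeatedly combine the two least-probable nodes; the expected code length is the sum of the merged weights.
merge 1/10 + 3/25 → 11/50
merge 3/20 + 4/25 → 31/100
merge 11/50 + 11/50 → 11/25
merge 1/4 + 31/100 → 14/25
merge 11/25 + 14/25 → 1
L = 11/50 + 31/100 + 11/25 + 14/25 + 1 = 253/100 = 2.53 bits/symbol.

2.53 bits/symbol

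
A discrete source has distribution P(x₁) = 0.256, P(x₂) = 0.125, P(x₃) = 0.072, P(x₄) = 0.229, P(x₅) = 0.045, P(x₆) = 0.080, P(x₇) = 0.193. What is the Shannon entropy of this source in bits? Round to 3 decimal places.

2.589 bits

H = −Σ pᵢ log₂ pᵢ.
−0.256·log₂(0.256) = 0.5032
−0.125·log₂(0.125) = 0.3750
−0.072·log₂(0.072) = 0.2733
−0.229·log₂(0.229) = 0.4870
−0.045·log₂(0.045) = 0.2013
−0.080·log₂(0.080) = 0.2915
−0.193·log₂(0.193) = 0.4581
Sum ≈ 2.5894 → 2.589 bits.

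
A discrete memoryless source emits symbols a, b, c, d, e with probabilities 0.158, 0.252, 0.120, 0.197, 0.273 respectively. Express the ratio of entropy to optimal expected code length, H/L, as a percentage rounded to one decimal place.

Entropy H = −Σ p log₂ p ≈ 2.2618 bits.
Huffman merges: 3/25+79/500→139/500; 197/1000+63/250→449/1000; 273/1000+139/500→551/1000; 449/1000+551/1000→1. L = 1139/500 ≈ 2.2780.
Efficiency = H/L = 2.2618/2.2780 = 99.3%.

99.3%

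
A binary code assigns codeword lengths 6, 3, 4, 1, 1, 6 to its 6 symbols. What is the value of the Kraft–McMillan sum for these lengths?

1.21875

With common denominator 2^6 = 64: Σ 2^(−ℓᵢ) = 1/64 + 8/64 + 4/64 + 32/64 + 32/64 + 1/64 = 78/64 = 1.21875.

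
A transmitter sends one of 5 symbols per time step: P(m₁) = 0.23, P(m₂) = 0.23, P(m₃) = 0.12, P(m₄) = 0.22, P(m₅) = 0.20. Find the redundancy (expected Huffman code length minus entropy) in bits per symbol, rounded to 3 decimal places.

0.033 bits

Entropy H = −Σ p log₂ p ≈ 2.2874 bits.
Huffman merges: 3/25+1/5→8/25; 11/50+23/100→9/20; 23/100+8/25→11/20; 9/20+11/20→1. L = 58/25 ≈ 2.3200.
L − H = 2.3200 − 2.2874 = 0.033 bits.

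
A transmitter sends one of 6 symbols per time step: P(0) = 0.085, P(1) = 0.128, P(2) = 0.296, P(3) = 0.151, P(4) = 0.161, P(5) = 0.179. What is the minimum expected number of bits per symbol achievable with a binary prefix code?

2.525 bits/symbol

Repeatedly combine the two least-probable nodes; the expected code length is the sum of the merged weights.
merge 17/200 + 16/125 → 213/1000
merge 151/1000 + 161/1000 → 39/125
merge 179/1000 + 213/1000 → 49/125
merge 37/125 + 39/125 → 76/125
merge 49/125 + 76/125 → 1
L = 213/1000 + 39/125 + 49/125 + 76/125 + 1 = 101/40 = 2.525 bits/symbol.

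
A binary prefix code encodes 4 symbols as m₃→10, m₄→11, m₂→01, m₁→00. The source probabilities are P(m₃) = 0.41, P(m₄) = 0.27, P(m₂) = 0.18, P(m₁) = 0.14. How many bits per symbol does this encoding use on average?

L̄ = Σ pᵢ·ℓᵢ = 0.41·2 + 0.27·2 + 0.18·2 + 0.14·2 = 2 bits/symbol.

2 bits/symbol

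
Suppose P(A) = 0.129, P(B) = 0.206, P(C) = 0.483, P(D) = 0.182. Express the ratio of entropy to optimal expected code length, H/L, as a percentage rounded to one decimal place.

Entropy H = −Σ p log₂ p ≈ 1.8051 bits.
Huffman merges: 129/1000+91/500→311/1000; 103/500+311/1000→517/1000; 483/1000+517/1000→1. L = 457/250 ≈ 1.8280.
Efficiency = H/L = 1.8051/1.8280 = 98.7%.

98.7%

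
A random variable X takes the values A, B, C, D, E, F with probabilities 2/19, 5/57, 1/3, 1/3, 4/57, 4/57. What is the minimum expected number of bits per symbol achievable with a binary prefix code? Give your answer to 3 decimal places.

2.333 bits/symbol

Repeatedly combine the two least-probable nodes; the expected code length is the sum of the merged weights.
merge 4/57 + 4/57 → 8/57
merge 5/57 + 2/19 → 11/57
merge 8/57 + 11/57 → 1/3
merge 1/3 + 1/3 → 2/3
merge 1/3 + 2/3 → 1
L = 8/57 + 11/57 + 1/3 + 2/3 + 1 = 7/3 ≈ 2.333 bits/symbol.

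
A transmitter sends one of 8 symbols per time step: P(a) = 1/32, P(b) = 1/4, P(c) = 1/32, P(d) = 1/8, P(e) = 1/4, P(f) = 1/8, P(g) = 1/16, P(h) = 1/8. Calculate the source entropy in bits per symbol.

Each probability is a power of 1/2, so log₂(1/p) is an integer.
H = Σ p·log₂(1/p) = 1/32·5 + 1/4·2 + 1/32·5 + 1/8·3 + 1/4·2 + 1/8·3 + 1/16·4 + 1/8·3 = 2.6875 bits.

2.6875 bits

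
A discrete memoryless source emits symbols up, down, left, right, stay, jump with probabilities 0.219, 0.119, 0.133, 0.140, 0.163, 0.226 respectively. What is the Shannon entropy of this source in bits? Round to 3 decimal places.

H = −Σ pᵢ log₂ pᵢ.
−0.219·log₂(0.219) = 0.4798
−0.119·log₂(0.119) = 0.3654
−0.133·log₂(0.133) = 0.3871
−0.140·log₂(0.140) = 0.3971
−0.163·log₂(0.163) = 0.4266
−0.226·log₂(0.226) = 0.4849
Sum ≈ 2.5410 → 2.541 bits.

2.541 bits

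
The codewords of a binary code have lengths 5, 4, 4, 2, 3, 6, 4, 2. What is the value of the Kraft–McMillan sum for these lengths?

With common denominator 2^6 = 64: Σ 2^(−ℓᵢ) = 2/64 + 4/64 + 4/64 + 16/64 + 8/64 + 1/64 + 4/64 + 16/64 = 55/64 = 0.859375.

0.859375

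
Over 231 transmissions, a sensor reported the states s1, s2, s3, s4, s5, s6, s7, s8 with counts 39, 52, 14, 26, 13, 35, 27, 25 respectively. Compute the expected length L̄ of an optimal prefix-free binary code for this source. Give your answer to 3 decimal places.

2.892 bits/symbol

Probabilities are the counts divided by 231.
Repeatedly combine the two least-probable nodes; the expected code length is the sum of the merged weights.
merge 13/231 + 2/33 → 9/77
merge 25/231 + 26/231 → 17/77
merge 9/77 + 9/77 → 18/77
merge 5/33 + 13/77 → 74/231
merge 17/77 + 52/231 → 103/231
merge 18/77 + 74/231 → 128/231
merge 103/231 + 128/231 → 1
L = 9/77 + 17/77 + 18/77 + 74/231 + 103/231 + 128/231 + 1 = 668/231 ≈ 2.892 bits/symbol.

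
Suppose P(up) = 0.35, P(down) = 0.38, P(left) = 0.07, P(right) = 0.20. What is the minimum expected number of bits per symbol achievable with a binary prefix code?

Repeatedly combine the two least-probable nodes; the expected code length is the sum of the merged weights.
merge 7/100 + 1/5 → 27/100
merge 27/100 + 7/20 → 31/50
merge 19/50 + 31/50 → 1
L = 27/100 + 31/50 + 1 = 189/100 = 1.89 bits/symbol.

1.89 bits/symbol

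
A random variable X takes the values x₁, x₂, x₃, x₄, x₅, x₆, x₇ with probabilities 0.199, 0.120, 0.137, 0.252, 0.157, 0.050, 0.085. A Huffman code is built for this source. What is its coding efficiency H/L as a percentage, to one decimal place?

99.2%

Entropy H = −Σ p log₂ p ≈ 2.6623 bits.
Huffman merges: 1/20+17/200→27/200; 3/25+27/200→51/200; 137/1000+157/1000→147/500; 199/1000+63/250→451/1000; 51/200+147/500→549/1000; 451/1000+549/1000→1. L = 671/250 ≈ 2.6840.
Efficiency = H/L = 2.6623/2.6840 = 99.2%.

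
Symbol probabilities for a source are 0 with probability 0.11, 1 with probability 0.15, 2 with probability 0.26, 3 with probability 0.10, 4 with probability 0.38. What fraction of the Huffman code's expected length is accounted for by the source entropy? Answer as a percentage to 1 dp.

97.2%

Entropy H = −Σ p log₂ p ≈ 2.1288 bits.
Huffman merges: 1/10+11/100→21/100; 3/20+21/100→9/25; 13/50+9/25→31/50; 19/50+31/50→1. L = 219/100 ≈ 2.1900.
Efficiency = H/L = 2.1288/2.1900 = 97.2%.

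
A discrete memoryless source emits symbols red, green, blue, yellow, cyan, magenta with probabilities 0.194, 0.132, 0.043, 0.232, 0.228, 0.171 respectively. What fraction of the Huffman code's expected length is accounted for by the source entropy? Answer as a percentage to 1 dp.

97.2%

Entropy H = −Σ p log₂ p ≈ 2.4508 bits.
Huffman merges: 43/1000+33/250→7/40; 171/1000+7/40→173/500; 97/500+57/250→211/500; 29/125+173/500→289/500; 211/500+289/500→1. L = 2521/1000 ≈ 2.5210.
Efficiency = H/L = 2.4508/2.5210 = 97.2%.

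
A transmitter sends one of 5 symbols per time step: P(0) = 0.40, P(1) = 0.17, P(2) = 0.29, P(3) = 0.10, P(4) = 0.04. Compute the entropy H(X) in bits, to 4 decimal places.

H = −Σ pᵢ log₂ pᵢ.
−0.40·log₂(0.40) = 0.5288
−0.17·log₂(0.17) = 0.4346
−0.29·log₂(0.29) = 0.5179
−0.10·log₂(0.10) = 0.3322
−0.04·log₂(0.04) = 0.1858
Sum ≈ 1.9992 → 1.9992 bits.

1.9992 bits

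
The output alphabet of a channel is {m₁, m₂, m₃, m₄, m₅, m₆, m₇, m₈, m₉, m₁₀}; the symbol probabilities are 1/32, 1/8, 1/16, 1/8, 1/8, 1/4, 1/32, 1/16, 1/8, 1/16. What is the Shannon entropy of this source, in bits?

Each probability is a power of 1/2, so log₂(1/p) is an integer.
H = Σ p·log₂(1/p) = 1/32·5 + 1/8·3 + 1/16·4 + 1/8·3 + 1/8·3 + 1/4·2 + 1/32·5 + 1/16·4 + 1/8·3 + 1/16·4 = 3.0625 bits.

3.0625 bits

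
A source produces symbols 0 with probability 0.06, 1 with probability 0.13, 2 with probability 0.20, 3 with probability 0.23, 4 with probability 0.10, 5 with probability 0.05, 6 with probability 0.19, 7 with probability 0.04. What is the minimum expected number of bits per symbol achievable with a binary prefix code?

Repeatedly combine the two least-probable nodes; the expected code length is the sum of the merged weights.
merge 1/25 + 1/20 → 9/100
merge 3/50 + 9/100 → 3/20
merge 1/10 + 13/100 → 23/100
merge 3/20 + 19/100 → 17/50
merge 1/5 + 23/100 → 43/100
merge 23/100 + 17/50 → 57/100
merge 43/100 + 57/100 → 1
L = 9/100 + 3/20 + 23/100 + 17/50 + 43/100 + 57/100 + 1 = 281/100 = 2.81 bits/symbol.

2.81 bits/symbol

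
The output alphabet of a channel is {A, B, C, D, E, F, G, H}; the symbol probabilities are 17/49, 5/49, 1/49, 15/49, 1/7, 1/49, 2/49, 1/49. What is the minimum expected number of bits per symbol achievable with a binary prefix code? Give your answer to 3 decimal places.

2.408 bits/symbol

Repeatedly combine the two least-probable nodes; the expected code length is the sum of the merged weights.
merge 1/49 + 1/49 → 2/49
merge 1/49 + 2/49 → 3/49
merge 2/49 + 3/49 → 5/49
merge 5/49 + 5/49 → 10/49
merge 1/7 + 10/49 → 17/49
merge 15/49 + 17/49 → 32/49
merge 17/49 + 32/49 → 1
L = 2/49 + 3/49 + 5/49 + 10/49 + 17/49 + 32/49 + 1 = 118/49 ≈ 2.408 bits/symbol.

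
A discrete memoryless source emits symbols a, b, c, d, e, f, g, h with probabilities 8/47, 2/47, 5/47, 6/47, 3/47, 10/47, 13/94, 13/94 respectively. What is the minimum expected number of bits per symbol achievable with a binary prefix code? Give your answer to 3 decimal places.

2.894 bits/symbol

Repeatedly combine the two least-probable nodes; the expected code length is the sum of the merged weights.
merge 2/47 + 3/47 → 5/47
merge 5/47 + 5/47 → 10/47
merge 6/47 + 13/94 → 25/94
merge 13/94 + 8/47 → 29/94
merge 10/47 + 10/47 → 20/47
merge 25/94 + 29/94 → 27/47
merge 20/47 + 27/47 → 1
L = 5/47 + 10/47 + 25/94 + 29/94 + 20/47 + 27/47 + 1 = 136/47 ≈ 2.894 bits/symbol.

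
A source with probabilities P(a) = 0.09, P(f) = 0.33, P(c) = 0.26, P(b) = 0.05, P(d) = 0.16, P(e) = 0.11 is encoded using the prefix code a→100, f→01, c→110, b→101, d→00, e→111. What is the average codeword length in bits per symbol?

2.51 bits/symbol

L̄ = Σ pᵢ·ℓᵢ = 0.09·3 + 0.33·2 + 0.26·3 + 0.05·3 + 0.16·2 + 0.11·3 = 2.51 bits/symbol.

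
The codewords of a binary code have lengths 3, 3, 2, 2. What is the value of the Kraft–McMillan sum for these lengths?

With common denominator 2^3 = 8: Σ 2^(−ℓᵢ) = 1/8 + 1/8 + 2/8 + 2/8 = 6/8 = 0.75.

0.75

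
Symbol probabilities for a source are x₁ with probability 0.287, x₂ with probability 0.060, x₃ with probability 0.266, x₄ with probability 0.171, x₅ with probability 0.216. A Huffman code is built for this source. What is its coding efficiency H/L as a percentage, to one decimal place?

Entropy H = −Σ p log₂ p ≈ 2.1818 bits.
Huffman merges: 3/50+171/1000→231/1000; 27/125+231/1000→447/1000; 133/500+287/1000→553/1000; 447/1000+553/1000→1. L = 2231/1000 ≈ 2.2310.
Efficiency = H/L = 2.1818/2.2310 = 97.8%.

97.8%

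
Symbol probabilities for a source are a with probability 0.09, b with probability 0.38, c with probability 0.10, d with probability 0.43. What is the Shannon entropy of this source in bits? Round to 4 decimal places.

1.6989 bits

H = −Σ pᵢ log₂ pᵢ.
−0.09·log₂(0.09) = 0.3127
−0.38·log₂(0.38) = 0.5305
−0.10·log₂(0.10) = 0.3322
−0.43·log₂(0.43) = 0.5236
Sum ≈ 1.6989 → 1.6989 bits.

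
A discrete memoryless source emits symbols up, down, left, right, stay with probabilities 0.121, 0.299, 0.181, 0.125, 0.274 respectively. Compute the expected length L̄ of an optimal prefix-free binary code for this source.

Repeatedly combine the two least-probable nodes; the expected code length is the sum of the merged weights.
merge 121/1000 + 1/8 → 123/500
merge 181/1000 + 123/500 → 427/1000
merge 137/500 + 299/1000 → 573/1000
merge 427/1000 + 573/1000 → 1
L = 123/500 + 427/1000 + 573/1000 + 1 = 1123/500 = 2.246 bits/symbol.

2.246 bits/symbol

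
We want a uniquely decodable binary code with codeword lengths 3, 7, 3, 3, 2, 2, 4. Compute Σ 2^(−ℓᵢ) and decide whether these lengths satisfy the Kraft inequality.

0.9453125; yes

With common denominator 2^7 = 128: Σ 2^(−ℓᵢ) = 16/128 + 1/128 + 16/128 + 16/128 + 32/128 + 32/128 + 8/128 = 121/128 = 0.9453125.
Kraft's inequality requires Σ ≤ 1; here Σ = 0.9453125 ≤ 1, so such a prefix code exists.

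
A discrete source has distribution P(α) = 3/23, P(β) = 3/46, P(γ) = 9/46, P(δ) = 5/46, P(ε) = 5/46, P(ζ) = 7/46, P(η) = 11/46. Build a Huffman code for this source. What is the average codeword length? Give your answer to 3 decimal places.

Repeatedly combine the two least-probable nodes; the expected code length is the sum of the merged weights.
merge 3/46 + 5/46 → 4/23
merge 5/46 + 3/23 → 11/46
merge 7/46 + 4/23 → 15/46
merge 9/46 + 11/46 → 10/23
merge 11/46 + 15/46 → 13/23
merge 10/23 + 13/23 → 1
L = 4/23 + 11/46 + 15/46 + 10/23 + 13/23 + 1 = 63/23 ≈ 2.739 bits/symbol.

2.739 bits/symbol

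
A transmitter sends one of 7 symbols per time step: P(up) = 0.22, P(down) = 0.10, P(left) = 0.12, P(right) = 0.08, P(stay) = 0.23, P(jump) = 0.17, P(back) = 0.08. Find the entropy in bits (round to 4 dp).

H = −Σ pᵢ log₂ pᵢ.
−0.22·log₂(0.22) = 0.4806
−0.10·log₂(0.10) = 0.3322
−0.12·log₂(0.12) = 0.3671
−0.08·log₂(0.08) = 0.2915
−0.23·log₂(0.23) = 0.4877
−0.17·log₂(0.17) = 0.4346
−0.08·log₂(0.08) = 0.2915
Sum ≈ 2.6851 → 2.6851 bits.

2.6851 bits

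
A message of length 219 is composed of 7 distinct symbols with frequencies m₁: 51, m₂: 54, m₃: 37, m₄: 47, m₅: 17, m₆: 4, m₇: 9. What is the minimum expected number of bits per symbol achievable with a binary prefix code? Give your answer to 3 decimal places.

Probabilities are the counts divided by 219.
Repeatedly combine the two least-probable nodes; the expected code length is the sum of the merged weights.
merge 4/219 + 3/73 → 13/219
merge 13/219 + 17/219 → 10/73
merge 10/73 + 37/219 → 67/219
merge 47/219 + 17/73 → 98/219
merge 18/73 + 67/219 → 121/219
merge 98/219 + 121/219 → 1
L = 13/219 + 10/73 + 67/219 + 98/219 + 121/219 + 1 = 548/219 ≈ 2.502 bits/symbol.

2.502 bits/symbol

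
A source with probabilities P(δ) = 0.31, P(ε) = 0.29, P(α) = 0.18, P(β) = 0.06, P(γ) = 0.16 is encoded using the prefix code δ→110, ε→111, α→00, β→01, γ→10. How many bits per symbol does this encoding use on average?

L̄ = Σ pᵢ·ℓᵢ = 0.31·3 + 0.29·3 + 0.18·2 + 0.06·2 + 0.16·2 = 2.6 bits/symbol.

2.6 bits/symbol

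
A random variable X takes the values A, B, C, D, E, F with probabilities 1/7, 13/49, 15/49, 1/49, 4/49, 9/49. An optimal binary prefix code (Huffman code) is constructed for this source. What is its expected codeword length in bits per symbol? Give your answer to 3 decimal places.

2.347 bits/symbol

Repeatedly combine the two least-probable nodes; the expected code length is the sum of the merged weights.
merge 1/49 + 4/49 → 5/49
merge 5/49 + 1/7 → 12/49
merge 9/49 + 12/49 → 3/7
merge 13/49 + 15/49 → 4/7
merge 3/7 + 4/7 → 1
L = 5/49 + 12/49 + 3/7 + 4/7 + 1 = 115/49 ≈ 2.347 bits/symbol.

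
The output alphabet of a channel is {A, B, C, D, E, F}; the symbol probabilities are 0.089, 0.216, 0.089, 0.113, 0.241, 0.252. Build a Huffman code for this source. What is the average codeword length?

Repeatedly combine the two least-probable nodes; the expected code length is the sum of the merged weights.
merge 89/1000 + 89/1000 → 89/500
merge 113/1000 + 89/500 → 291/1000
merge 27/125 + 241/1000 → 457/1000
merge 63/250 + 291/1000 → 543/1000
merge 457/1000 + 543/1000 → 1
L = 89/500 + 291/1000 + 457/1000 + 543/1000 + 1 = 2469/1000 = 2.469 bits/symbol.

2.469 bits/symbol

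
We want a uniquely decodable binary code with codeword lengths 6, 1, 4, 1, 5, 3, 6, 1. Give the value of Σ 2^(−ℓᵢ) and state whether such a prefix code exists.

With common denominator 2^6 = 64: Σ 2^(−ℓᵢ) = 1/64 + 32/64 + 4/64 + 32/64 + 2/64 + 8/64 + 1/64 + 32/64 = 112/64 = 1.75.
Kraft's inequality requires Σ ≤ 1; here Σ = 1.75 > 1, so no such prefix code exists.

1.75; no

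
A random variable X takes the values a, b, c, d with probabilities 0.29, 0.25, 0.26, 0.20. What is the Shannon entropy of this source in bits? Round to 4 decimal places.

H = −Σ pᵢ log₂ pᵢ.
−0.29·log₂(0.29) = 0.5179
−0.25·log₂(0.25) = 0.5000
−0.26·log₂(0.26) = 0.5053
−0.20·log₂(0.20) = 0.4644
Sum ≈ 1.9876 → 1.9876 bits.

1.9876 bits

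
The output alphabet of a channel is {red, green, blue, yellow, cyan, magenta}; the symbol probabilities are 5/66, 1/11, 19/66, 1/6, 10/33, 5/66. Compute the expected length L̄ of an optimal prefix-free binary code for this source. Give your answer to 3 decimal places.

Repeatedly combine the two least-probable nodes; the expected code length is the sum of the merged weights.
merge 5/66 + 5/66 → 5/33
merge 1/11 + 5/33 → 8/33
merge 1/6 + 8/33 → 9/22
merge 19/66 + 10/33 → 13/22
merge 9/22 + 13/22 → 1
L = 5/33 + 8/33 + 9/22 + 13/22 + 1 = 79/33 ≈ 2.394 bits/symbol.

2.394 bits/symbol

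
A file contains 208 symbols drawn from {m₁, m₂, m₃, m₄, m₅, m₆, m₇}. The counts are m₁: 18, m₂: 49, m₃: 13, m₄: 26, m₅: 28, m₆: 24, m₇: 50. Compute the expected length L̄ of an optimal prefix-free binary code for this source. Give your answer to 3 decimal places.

2.673 bits/symbol

Probabilities are the counts divided by 208.
Repeatedly combine the two least-probable nodes; the expected code length is the sum of the merged weights.
merge 1/16 + 9/104 → 31/208
merge 3/26 + 1/8 → 25/104
merge 7/52 + 31/208 → 59/208
merge 49/208 + 25/104 → 99/208
merge 25/104 + 59/208 → 109/208
merge 99/208 + 109/208 → 1
L = 31/208 + 25/104 + 59/208 + 99/208 + 109/208 + 1 = 139/52 ≈ 2.673 bits/symbol.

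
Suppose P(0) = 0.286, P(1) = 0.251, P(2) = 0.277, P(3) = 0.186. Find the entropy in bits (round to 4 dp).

H = −Σ pᵢ log₂ pᵢ.
−0.286·log₂(0.286) = 0.5165
−0.251·log₂(0.251) = 0.5006
−0.277·log₂(0.277) = 0.5130
−0.186·log₂(0.186) = 0.4514
Sum ≈ 1.9814 → 1.9814 bits.

1.9814 bits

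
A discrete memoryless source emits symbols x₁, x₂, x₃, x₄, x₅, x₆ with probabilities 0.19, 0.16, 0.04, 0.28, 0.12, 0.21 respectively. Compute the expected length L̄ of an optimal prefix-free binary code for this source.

Repeatedly combine the two least-probable nodes; the expected code length is the sum of the merged weights.
merge 1/25 + 3/25 → 4/25
merge 4/25 + 4/25 → 8/25
merge 19/100 + 21/100 → 2/5
merge 7/25 + 8/25 → 3/5
merge 2/5 + 3/5 → 1
L = 4/25 + 8/25 + 2/5 + 3/5 + 1 = 62/25 = 2.48 bits/symbol.

2.48 bits/symbol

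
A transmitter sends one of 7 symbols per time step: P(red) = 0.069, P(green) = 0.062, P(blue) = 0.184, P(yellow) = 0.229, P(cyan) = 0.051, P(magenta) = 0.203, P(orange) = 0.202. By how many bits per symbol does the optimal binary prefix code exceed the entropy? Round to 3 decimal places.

0.058 bits

Entropy H = −Σ p log₂ p ≈ 2.6033 bits.
Huffman merges: 51/1000+31/500→113/1000; 69/1000+113/1000→91/500; 91/500+23/125→183/500; 101/500+203/1000→81/200; 229/1000+183/500→119/200; 81/200+119/200→1. L = 2661/1000 ≈ 2.6610.
L − H = 2.6610 − 2.6033 = 0.058 bits.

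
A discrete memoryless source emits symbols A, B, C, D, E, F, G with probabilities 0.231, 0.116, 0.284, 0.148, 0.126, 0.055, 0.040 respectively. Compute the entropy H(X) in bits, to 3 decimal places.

H = −Σ pᵢ log₂ pᵢ.
−0.231·log₂(0.231) = 0.4883
−0.116·log₂(0.116) = 0.3605
−0.284·log₂(0.284) = 0.5158
−0.148·log₂(0.148) = 0.4079
−0.126·log₂(0.126) = 0.3766
−0.055·log₂(0.055) = 0.2301
−0.040·log₂(0.040) = 0.1858
Sum ≈ 2.5650 → 2.565 bits.

2.565 bits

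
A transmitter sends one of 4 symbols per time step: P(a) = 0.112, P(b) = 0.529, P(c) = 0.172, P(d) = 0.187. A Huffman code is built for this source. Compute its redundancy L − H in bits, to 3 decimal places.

Entropy H = −Σ p log₂ p ≈ 1.7288 bits.
Huffman merges: 14/125+43/250→71/250; 187/1000+71/250→471/1000; 471/1000+529/1000→1. L = 351/200 ≈ 1.7550.
L − H = 1.7550 − 1.7288 = 0.026 bits.

0.026 bits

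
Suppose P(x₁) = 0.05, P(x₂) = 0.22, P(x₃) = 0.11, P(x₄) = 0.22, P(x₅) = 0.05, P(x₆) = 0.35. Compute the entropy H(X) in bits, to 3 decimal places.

2.274 bits

H = −Σ pᵢ log₂ pᵢ.
−0.05·log₂(0.05) = 0.2161
−0.22·log₂(0.22) = 0.4806
−0.11·log₂(0.11) = 0.3503
−0.22·log₂(0.22) = 0.4806
−0.05·log₂(0.05) = 0.2161
−0.35·log₂(0.35) = 0.5301
Sum ≈ 2.2737 → 2.274 bits.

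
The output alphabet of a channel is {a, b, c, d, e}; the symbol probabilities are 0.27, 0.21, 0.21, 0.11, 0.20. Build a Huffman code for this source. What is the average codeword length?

2.31 bits/symbol

Repeatedly combine the two least-probable nodes; the expected code length is the sum of the merged weights.
merge 11/100 + 1/5 → 31/100
merge 21/100 + 21/100 → 21/50
merge 27/100 + 31/100 → 29/50
merge 21/50 + 29/50 → 1
L = 31/100 + 21/50 + 29/50 + 1 = 231/100 = 2.31 bits/symbol.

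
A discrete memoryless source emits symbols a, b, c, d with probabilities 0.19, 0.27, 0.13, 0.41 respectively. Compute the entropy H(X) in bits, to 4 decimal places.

H = −Σ pᵢ log₂ pᵢ.
−0.19·log₂(0.19) = 0.4552
−0.27·log₂(0.27) = 0.5100
−0.13·log₂(0.13) = 0.3826
−0.41·log₂(0.41) = 0.5274
Sum ≈ 1.8753 → 1.8753 bits.

1.8753 bits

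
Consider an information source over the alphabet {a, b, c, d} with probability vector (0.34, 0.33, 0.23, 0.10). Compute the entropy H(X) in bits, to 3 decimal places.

1.877 bits

H = −Σ pᵢ log₂ pᵢ.
−0.34·log₂(0.34) = 0.5292
−0.33·log₂(0.33) = 0.5278
−0.23·log₂(0.23) = 0.4877
−0.10·log₂(0.10) = 0.3322
Sum ≈ 1.8769 → 1.877 bits.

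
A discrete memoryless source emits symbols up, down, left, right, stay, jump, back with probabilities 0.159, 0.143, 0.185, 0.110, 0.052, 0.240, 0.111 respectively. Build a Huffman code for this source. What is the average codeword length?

2.737 bits/symbol

Repeatedly combine the two least-probable nodes; the expected code length is the sum of the merged weights.
merge 13/250 + 11/100 → 81/500
merge 111/1000 + 143/1000 → 127/500
merge 159/1000 + 81/500 → 321/1000
merge 37/200 + 6/25 → 17/40
merge 127/500 + 321/1000 → 23/40
merge 17/40 + 23/40 → 1
L = 81/500 + 127/500 + 321/1000 + 17/40 + 23/40 + 1 = 2737/1000 = 2.737 bits/symbol.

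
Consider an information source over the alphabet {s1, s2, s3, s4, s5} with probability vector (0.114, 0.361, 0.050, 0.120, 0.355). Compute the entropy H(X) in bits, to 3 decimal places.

H = −Σ pᵢ log₂ pᵢ.
−0.114·log₂(0.114) = 0.3571
−0.361·log₂(0.361) = 0.5306
−0.050·log₂(0.050) = 0.2161
−0.120·log₂(0.120) = 0.3671
−0.355·log₂(0.355) = 0.5304
Sum ≈ 2.0014 → 2.001 bits.

2.001 bits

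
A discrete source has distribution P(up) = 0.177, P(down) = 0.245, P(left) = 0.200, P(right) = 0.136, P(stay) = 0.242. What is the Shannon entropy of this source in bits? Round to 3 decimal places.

2.291 bits

H = −Σ pᵢ log₂ pᵢ.
−0.177·log₂(0.177) = 0.4422
−0.245·log₂(0.245) = 0.4971
−0.200·log₂(0.200) = 0.4644
−0.136·log₂(0.136) = 0.3915
−0.242·log₂(0.242) = 0.4954
Sum ≈ 2.2905 → 2.291 bits.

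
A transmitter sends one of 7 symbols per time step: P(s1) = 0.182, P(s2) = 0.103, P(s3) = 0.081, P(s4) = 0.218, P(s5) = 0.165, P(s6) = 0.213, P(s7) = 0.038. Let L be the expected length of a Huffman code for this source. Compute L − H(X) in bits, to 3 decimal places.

Entropy H = −Σ p log₂ p ≈ 2.6413 bits.
Huffman merges: 19/500+81/1000→119/1000; 103/1000+119/1000→111/500; 33/200+91/500→347/1000; 213/1000+109/500→431/1000; 111/500+347/1000→569/1000; 431/1000+569/1000→1. L = 336/125 ≈ 2.6880.
L − H = 2.6880 − 2.6413 = 0.047 bits.

0.047 bits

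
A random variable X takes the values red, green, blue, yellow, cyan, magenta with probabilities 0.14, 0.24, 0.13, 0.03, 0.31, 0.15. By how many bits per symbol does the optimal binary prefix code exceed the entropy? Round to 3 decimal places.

Entropy H = −Σ p log₂ p ≈ 2.3600 bits.
Huffman merges: 3/100+13/100→4/25; 7/50+3/20→29/100; 4/25+6/25→2/5; 29/100+31/100→3/5; 2/5+3/5→1. L = 49/20 ≈ 2.4500.
L − H = 2.4500 − 2.3600 = 0.090 bits.

0.090 bits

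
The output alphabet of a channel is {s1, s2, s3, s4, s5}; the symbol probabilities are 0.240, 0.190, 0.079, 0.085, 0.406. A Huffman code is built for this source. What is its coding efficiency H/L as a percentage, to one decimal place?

Entropy H = −Σ p log₂ p ≈ 2.0689 bits.
Huffman merges: 79/1000+17/200→41/250; 41/250+19/100→177/500; 6/25+177/500→297/500; 203/500+297/500→1. L = 264/125 ≈ 2.1120.
Efficiency = H/L = 2.0689/2.1120 = 98.0%.

98.0%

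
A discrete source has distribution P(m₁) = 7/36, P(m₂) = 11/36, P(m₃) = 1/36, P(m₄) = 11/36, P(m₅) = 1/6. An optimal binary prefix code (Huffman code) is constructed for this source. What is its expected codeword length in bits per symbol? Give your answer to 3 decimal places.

2.194 bits/symbol

Repeatedly combine the two least-probable nodes; the expected code length is the sum of the merged weights.
merge 1/36 + 1/6 → 7/36
merge 7/36 + 7/36 → 7/18
merge 11/36 + 11/36 → 11/18
merge 7/18 + 11/18 → 1
L = 7/36 + 7/18 + 11/18 + 1 = 79/36 ≈ 2.194 bits/symbol.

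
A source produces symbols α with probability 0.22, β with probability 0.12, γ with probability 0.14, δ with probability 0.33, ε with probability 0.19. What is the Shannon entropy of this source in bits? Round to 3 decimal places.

H = −Σ pᵢ log₂ pᵢ.
−0.22·log₂(0.22) = 0.4806
−0.12·log₂(0.12) = 0.3671
−0.14·log₂(0.14) = 0.3971
−0.33·log₂(0.33) = 0.5278
−0.19·log₂(0.19) = 0.4552
Sum ≈ 2.2278 → 2.228 bits.

2.228 bits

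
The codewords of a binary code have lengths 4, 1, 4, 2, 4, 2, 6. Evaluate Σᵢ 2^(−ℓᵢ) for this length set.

With common denominator 2^6 = 64: Σ 2^(−ℓᵢ) = 4/64 + 32/64 + 4/64 + 16/64 + 4/64 + 16/64 + 1/64 = 77/64 = 1.203125.

1.203125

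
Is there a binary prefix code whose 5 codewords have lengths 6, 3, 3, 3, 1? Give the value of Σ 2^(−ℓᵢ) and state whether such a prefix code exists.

With common denominator 2^6 = 64: Σ 2^(−ℓᵢ) = 1/64 + 8/64 + 8/64 + 8/64 + 32/64 = 57/64 = 0.890625.
Kraft's inequality requires Σ ≤ 1; here Σ = 0.890625 ≤ 1, so such a prefix code exists.

0.890625; yes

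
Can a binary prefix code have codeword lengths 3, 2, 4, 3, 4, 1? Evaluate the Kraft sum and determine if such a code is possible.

1.125; no

With common denominator 2^4 = 16: Σ 2^(−ℓᵢ) = 2/16 + 4/16 + 1/16 + 2/16 + 1/16 + 8/16 = 18/16 = 1.125.
Kraft's inequality requires Σ ≤ 1; here Σ = 1.125 > 1, so no such prefix code exists.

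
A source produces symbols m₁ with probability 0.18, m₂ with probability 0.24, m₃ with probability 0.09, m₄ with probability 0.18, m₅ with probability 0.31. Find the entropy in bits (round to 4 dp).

2.2212 bits

H = −Σ pᵢ log₂ pᵢ.
−0.18·log₂(0.18) = 0.4453
−0.24·log₂(0.24) = 0.4941
−0.09·log₂(0.09) = 0.3127
−0.18·log₂(0.18) = 0.4453
−0.31·log₂(0.31) = 0.5238
Sum ≈ 2.2212 → 2.2212 bits.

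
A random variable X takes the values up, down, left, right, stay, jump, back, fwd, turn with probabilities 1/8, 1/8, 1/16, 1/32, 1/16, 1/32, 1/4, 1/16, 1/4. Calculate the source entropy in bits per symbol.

2.8125 bits

Each probability is a power of 1/2, so log₂(1/p) is an integer.
H = Σ p·log₂(1/p) = 1/8·3 + 1/8·3 + 1/16·4 + 1/32·5 + 1/16·4 + 1/32·5 + 1/4·2 + 1/16·4 + 1/4·2 = 2.8125 bits.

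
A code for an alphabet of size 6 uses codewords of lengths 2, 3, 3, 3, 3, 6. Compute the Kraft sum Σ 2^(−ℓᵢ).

With common denominator 2^6 = 64: Σ 2^(−ℓᵢ) = 16/64 + 8/64 + 8/64 + 8/64 + 8/64 + 1/64 = 49/64 = 0.765625.

0.765625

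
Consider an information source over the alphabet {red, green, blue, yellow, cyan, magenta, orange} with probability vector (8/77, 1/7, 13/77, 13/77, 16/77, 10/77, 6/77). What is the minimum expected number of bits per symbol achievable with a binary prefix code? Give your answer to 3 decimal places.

2.792 bits/symbol

Repeatedly combine the two least-probable nodes; the expected code length is the sum of the merged weights.
merge 6/77 + 8/77 → 2/11
merge 10/77 + 1/7 → 3/11
merge 13/77 + 13/77 → 26/77
merge 2/11 + 16/77 → 30/77
merge 3/11 + 26/77 → 47/77
merge 30/77 + 47/77 → 1
L = 2/11 + 3/11 + 26/77 + 30/77 + 47/77 + 1 = 215/77 ≈ 2.792 bits/symbol.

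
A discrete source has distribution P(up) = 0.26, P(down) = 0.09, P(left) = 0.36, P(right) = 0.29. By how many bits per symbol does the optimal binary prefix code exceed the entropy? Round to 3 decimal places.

Entropy H = −Σ p log₂ p ≈ 1.8665 bits.
Huffman merges: 9/100+13/50→7/20; 29/100+7/20→16/25; 9/25+16/25→1. L = 199/100 ≈ 1.9900.
L − H = 1.9900 − 1.8665 = 0.124 bits.

0.124 bits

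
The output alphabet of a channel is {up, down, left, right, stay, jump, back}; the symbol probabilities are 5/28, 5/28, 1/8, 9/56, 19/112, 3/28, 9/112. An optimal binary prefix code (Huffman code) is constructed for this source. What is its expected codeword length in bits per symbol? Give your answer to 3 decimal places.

Repeatedly combine the two least-probable nodes; the expected code length is the sum of the merged weights.
merge 9/112 + 3/28 → 3/16
merge 1/8 + 9/56 → 2/7
merge 19/112 + 5/28 → 39/112
merge 5/28 + 3/16 → 41/112
merge 2/7 + 39/112 → 71/112
merge 41/112 + 71/112 → 1
L = 3/16 + 2/7 + 39/112 + 41/112 + 71/112 + 1 = 79/28 ≈ 2.821 bits/symbol.

2.821 bits/symbol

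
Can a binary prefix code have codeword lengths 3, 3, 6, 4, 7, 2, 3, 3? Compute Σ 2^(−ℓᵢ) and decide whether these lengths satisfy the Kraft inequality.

With common denominator 2^7 = 128: Σ 2^(−ℓᵢ) = 16/128 + 16/128 + 2/128 + 8/128 + 1/128 + 32/128 + 16/128 + 16/128 = 107/128 = 0.8359375.
Kraft's inequality requires Σ ≤ 1; here Σ = 0.8359375 ≤ 1, so such a prefix code exists.

0.8359375; yes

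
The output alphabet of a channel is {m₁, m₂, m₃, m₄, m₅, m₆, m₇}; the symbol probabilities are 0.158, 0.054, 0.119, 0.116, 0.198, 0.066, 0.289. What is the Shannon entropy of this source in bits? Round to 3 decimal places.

2.613 bits

H = −Σ pᵢ log₂ pᵢ.
−0.158·log₂(0.158) = 0.4206
−0.054·log₂(0.054) = 0.2274
−0.119·log₂(0.119) = 0.3654
−0.116·log₂(0.116) = 0.3605
−0.198·log₂(0.198) = 0.4626
−0.066·log₂(0.066) = 0.2588
−0.289·log₂(0.289) = 0.5176
Sum ≈ 2.6129 → 2.613 bits.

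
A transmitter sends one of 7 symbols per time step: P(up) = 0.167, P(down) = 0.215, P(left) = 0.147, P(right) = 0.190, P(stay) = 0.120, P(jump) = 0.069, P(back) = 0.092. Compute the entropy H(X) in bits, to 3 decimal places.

H = −Σ pᵢ log₂ pᵢ.
−0.167·log₂(0.167) = 0.4312
−0.215·log₂(0.215) = 0.4768
−0.147·log₂(0.147) = 0.4066
−0.190·log₂(0.190) = 0.4552
−0.120·log₂(0.120) = 0.3671
−0.069·log₂(0.069) = 0.2662
−0.092·log₂(0.092) = 0.3167
Sum ≈ 2.7197 → 2.720 bits.

2.720 bits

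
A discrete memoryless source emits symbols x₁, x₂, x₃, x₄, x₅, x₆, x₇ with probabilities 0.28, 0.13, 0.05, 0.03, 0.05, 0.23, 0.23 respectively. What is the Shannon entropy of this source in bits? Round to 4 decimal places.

2.4562 bits

H = −Σ pᵢ log₂ pᵢ.
−0.28·log₂(0.28) = 0.5142
−0.13·log₂(0.13) = 0.3826
−0.05·log₂(0.05) = 0.2161
−0.03·log₂(0.03) = 0.1518
−0.05·log₂(0.05) = 0.2161
−0.23·log₂(0.23) = 0.4877
−0.23·log₂(0.23) = 0.4877
Sum ≈ 2.4562 → 2.4562 bits.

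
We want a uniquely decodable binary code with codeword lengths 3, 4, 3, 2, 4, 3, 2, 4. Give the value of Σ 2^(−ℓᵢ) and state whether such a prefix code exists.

1.0625; no

With common denominator 2^4 = 16: Σ 2^(−ℓᵢ) = 2/16 + 1/16 + 2/16 + 4/16 + 1/16 + 2/16 + 4/16 + 1/16 = 17/16 = 1.0625.
Kraft's inequality requires Σ ≤ 1; here Σ = 1.0625 > 1, so no such prefix code exists.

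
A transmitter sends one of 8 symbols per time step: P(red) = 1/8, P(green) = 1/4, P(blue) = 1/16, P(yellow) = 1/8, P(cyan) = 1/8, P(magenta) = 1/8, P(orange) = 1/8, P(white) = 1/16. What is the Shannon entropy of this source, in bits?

2.875 bits

Each probability is a power of 1/2, so log₂(1/p) is an integer.
H = Σ p·log₂(1/p) = 1/8·3 + 1/4·2 + 1/16·4 + 1/8·3 + 1/8·3 + 1/8·3 + 1/8·3 + 1/16·4 = 2.875 bits.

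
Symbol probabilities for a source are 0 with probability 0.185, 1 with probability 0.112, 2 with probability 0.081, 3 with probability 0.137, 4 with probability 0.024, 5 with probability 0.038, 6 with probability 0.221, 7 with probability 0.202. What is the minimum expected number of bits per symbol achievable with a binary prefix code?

2.782 bits/symbol

Repeatedly combine the two least-probable nodes; the expected code length is the sum of the merged weights.
merge 3/125 + 19/500 → 31/500
merge 31/500 + 81/1000 → 143/1000
merge 14/125 + 137/1000 → 249/1000
merge 143/1000 + 37/200 → 41/125
merge 101/500 + 221/1000 → 423/1000
merge 249/1000 + 41/125 → 577/1000
merge 423/1000 + 577/1000 → 1
L = 31/500 + 143/1000 + 249/1000 + 41/125 + 423/1000 + 577/1000 + 1 = 1391/500 = 2.782 bits/symbol.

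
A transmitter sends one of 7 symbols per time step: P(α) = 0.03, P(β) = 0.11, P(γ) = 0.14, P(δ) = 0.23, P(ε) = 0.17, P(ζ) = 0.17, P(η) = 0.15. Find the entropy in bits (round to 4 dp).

H = −Σ pᵢ log₂ pᵢ.
−0.03·log₂(0.03) = 0.1518
−0.11·log₂(0.11) = 0.3503
−0.14·log₂(0.14) = 0.3971
−0.23·log₂(0.23) = 0.4877
−0.17·log₂(0.17) = 0.4346
−0.17·log₂(0.17) = 0.4346
−0.15·log₂(0.15) = 0.4105
Sum ≈ 2.6665 → 2.6665 bits.

2.6665 bits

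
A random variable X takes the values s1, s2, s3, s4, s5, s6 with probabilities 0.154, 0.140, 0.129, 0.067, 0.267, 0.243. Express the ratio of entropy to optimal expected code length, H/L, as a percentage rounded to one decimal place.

98.8%

Entropy H = −Σ p log₂ p ≈ 2.4598 bits.
Huffman merges: 67/1000+129/1000→49/250; 7/50+77/500→147/500; 49/250+243/1000→439/1000; 267/1000+147/500→561/1000; 439/1000+561/1000→1. L = 249/100 ≈ 2.4900.
Efficiency = H/L = 2.4598/2.4900 = 98.8%.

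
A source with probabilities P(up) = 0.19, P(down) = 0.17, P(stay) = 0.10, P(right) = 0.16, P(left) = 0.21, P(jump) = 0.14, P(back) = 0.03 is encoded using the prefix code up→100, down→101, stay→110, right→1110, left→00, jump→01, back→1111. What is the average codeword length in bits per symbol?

2.84 bits/symbol

L̄ = Σ pᵢ·ℓᵢ = 0.19·3 + 0.17·3 + 0.10·3 + 0.16·4 + 0.21·2 + 0.14·2 + 0.03·4 = 2.84 bits/symbol.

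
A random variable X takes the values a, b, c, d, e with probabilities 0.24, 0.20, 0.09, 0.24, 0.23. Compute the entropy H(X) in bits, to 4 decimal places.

2.2530 bits

H = −Σ pᵢ log₂ pᵢ.
−0.24·log₂(0.24) = 0.4941
−0.20·log₂(0.20) = 0.4644
−0.09·log₂(0.09) = 0.3127
−0.24·log₂(0.24) = 0.4941
−0.23·log₂(0.23) = 0.4877
Sum ≈ 2.2530 → 2.2530 bits.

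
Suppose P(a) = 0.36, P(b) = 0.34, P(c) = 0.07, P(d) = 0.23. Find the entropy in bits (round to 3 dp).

1.816 bits

H = −Σ pᵢ log₂ pᵢ.
−0.36·log₂(0.36) = 0.5306
−0.34·log₂(0.34) = 0.5292
−0.07·log₂(0.07) = 0.2686
−0.23·log₂(0.23) = 0.4877
Sum ≈ 1.8160 → 1.816 bits.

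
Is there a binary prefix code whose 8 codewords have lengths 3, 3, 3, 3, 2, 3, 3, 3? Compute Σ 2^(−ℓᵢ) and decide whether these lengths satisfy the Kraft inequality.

With common denominator 2^3 = 8: Σ 2^(−ℓᵢ) = 1/8 + 1/8 + 1/8 + 1/8 + 2/8 + 1/8 + 1/8 + 1/8 = 9/8 = 1.125.
Kraft's inequality requires Σ ≤ 1; here Σ = 1.125 > 1, so no such prefix code exists.

1.125; no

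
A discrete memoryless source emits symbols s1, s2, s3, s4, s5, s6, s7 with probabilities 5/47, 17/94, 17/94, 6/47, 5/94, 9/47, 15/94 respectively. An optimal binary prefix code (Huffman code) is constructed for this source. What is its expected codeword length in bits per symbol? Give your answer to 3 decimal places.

2.787 bits/symbol

Repeatedly combine the two least-probable nodes; the expected code length is the sum of the merged weights.
merge 5/94 + 5/47 → 15/94
merge 6/47 + 15/94 → 27/94
merge 15/94 + 17/94 → 16/47
merge 17/94 + 9/47 → 35/94
merge 27/94 + 16/47 → 59/94
merge 35/94 + 59/94 → 1
L = 15/94 + 27/94 + 16/47 + 35/94 + 59/94 + 1 = 131/47 ≈ 2.787 bits/symbol.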